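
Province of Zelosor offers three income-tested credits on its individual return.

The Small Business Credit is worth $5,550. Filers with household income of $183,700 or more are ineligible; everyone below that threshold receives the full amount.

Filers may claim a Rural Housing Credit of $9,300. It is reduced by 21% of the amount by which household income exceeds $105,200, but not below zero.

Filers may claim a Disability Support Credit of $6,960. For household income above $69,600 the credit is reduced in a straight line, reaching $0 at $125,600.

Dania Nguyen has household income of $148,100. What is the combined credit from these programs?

$5,841

Small Business Credit: $148,100 is below the $183,700 cutoff, so the full $5,550 applies.
Rural Housing Credit: 21% of the $42,900 excess over $105,200 is $9,009; credit = $9,300 − $9,009 = $291.
Disability Support Credit: $148,100 is at or above $125,600, so the credit is $0.
Total: $5,550 + $291 + $0 = $5,841.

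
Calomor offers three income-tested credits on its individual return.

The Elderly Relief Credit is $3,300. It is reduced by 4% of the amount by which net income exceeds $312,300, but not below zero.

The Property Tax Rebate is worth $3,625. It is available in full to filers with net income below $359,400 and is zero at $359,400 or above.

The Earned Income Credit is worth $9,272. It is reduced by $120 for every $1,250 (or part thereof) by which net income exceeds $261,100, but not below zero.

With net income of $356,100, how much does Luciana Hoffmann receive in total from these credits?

Elderly Relief Credit: 4% of the $43,800 excess over $312,300 is $1,752; credit = $3,300 − $1,752 = $1,548.
Property Tax Rebate: $356,100 is below the $359,400 cutoff, so the full $3,625 applies.
Earned Income Credit: income exceeds $261,100 by $95,000, which is 76 full-or-partial $1,250 increments; reduction = 76 × $120 = $9,120, leaving $152.
Total: $1,548 + $3,625 + $152 = $5,325.

$5,325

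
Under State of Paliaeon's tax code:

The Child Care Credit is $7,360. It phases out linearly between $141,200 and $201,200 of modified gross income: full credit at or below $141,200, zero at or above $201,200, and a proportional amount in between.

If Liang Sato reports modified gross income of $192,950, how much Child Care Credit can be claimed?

Child Care Credit: $192,950 is $51,750 into a $60,000 phase-out range, leaving 8,250/60,000 of the credit: $7,360 × 8,250/60,000 = $1,012.

$1,012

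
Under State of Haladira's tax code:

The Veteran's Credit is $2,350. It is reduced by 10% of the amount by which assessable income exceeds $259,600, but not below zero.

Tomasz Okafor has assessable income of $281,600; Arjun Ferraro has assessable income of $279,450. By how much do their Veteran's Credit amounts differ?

Tomasz ($281,600): Veteran's Credit: 10% of the $22,000 excess over $259,600 is $2,200; credit = $2,350 − $2,200 = $150.
Arjun ($279,450): Veteran's Credit: 10% of the $19,850 excess over $259,600 is $1,985; credit = $2,350 − $1,985 = $365.
Difference: |$150 − $365| = $215.

$215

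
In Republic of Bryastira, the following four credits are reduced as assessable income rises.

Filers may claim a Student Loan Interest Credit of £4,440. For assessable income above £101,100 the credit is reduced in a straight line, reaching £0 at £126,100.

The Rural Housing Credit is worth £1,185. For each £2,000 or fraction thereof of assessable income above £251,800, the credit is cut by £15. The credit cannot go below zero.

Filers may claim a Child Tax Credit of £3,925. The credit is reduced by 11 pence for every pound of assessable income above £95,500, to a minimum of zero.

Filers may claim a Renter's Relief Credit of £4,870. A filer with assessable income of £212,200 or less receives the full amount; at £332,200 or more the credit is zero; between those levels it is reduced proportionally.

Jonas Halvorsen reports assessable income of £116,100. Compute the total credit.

Student Loan Interest Credit: £116,100 is £15,000 into a £25,000 phase-out range, leaving 10,000/25,000 of the credit: £4,440 × 10,000/25,000 = £1,776.
Rural Housing Credit: £116,100 is at or below the £251,800 threshold, so the full £1,185 applies.
Child Tax Credit: 11% of the £20,600 excess over £95,500 is £2,266; credit = £3,925 − £2,266 = £1,659.
Renter's Relief Credit: £116,100 is at or below the £212,200 threshold, so the full £4,870 applies.
Total: £1,776 + £1,185 + £1,659 + £4,870 = £9,490.

£9,490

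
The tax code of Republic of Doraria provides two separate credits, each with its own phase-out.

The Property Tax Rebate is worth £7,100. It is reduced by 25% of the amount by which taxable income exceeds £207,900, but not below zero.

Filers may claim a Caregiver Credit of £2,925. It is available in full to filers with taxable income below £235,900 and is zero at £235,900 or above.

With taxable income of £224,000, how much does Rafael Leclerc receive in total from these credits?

Property Tax Rebate: 25% of the £16,100 excess over £207,900 is £4,025; credit = £7,100 − £4,025 = £3,075.
Caregiver Credit: £224,000 is below the £235,900 cutoff, so the full £2,925 applies.
Total: £3,075 + £2,925 = £6,000.

£6,000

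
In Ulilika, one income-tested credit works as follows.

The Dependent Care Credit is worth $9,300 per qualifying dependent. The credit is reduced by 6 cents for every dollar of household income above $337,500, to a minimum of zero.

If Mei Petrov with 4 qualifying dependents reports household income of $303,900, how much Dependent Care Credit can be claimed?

$37,200

Dependent Care Credit: base = 4 × $9,300 = $37,200. $303,900 is at or below the $337,500 threshold, so the full $37,200 applies.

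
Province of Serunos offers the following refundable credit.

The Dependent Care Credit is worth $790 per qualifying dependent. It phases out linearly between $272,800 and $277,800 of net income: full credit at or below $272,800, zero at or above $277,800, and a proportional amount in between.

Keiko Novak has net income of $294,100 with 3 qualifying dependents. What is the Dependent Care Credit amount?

$0

Dependent Care Credit: base = 3 × $790 = $2,370. $294,100 is at or above $277,800, so the credit is $0.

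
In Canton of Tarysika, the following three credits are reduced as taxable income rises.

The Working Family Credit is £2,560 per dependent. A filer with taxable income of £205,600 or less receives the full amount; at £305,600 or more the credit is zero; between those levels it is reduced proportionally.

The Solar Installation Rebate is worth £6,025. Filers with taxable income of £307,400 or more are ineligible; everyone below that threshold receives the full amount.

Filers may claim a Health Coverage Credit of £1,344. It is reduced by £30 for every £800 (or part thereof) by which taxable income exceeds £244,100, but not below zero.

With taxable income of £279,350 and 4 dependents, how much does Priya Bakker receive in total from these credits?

Working Family Credit: base = 4 × £2,560 = £10,240. £279,350 is £73,750 into a £100,000 phase-out range, leaving 26,250/100,000 of the credit: £10,240 × 26,250/100,000 = £2,688.
Solar Installation Rebate: £279,350 is below the £307,400 cutoff, so the full £6,025 applies.
Health Coverage Credit: income exceeds £244,100 by £35,250 → 45 increments × £30 = £1,350 ≥ base, so the credit is £0.
Total: £2,688 + £6,025 + £0 = £8,713.

£8,713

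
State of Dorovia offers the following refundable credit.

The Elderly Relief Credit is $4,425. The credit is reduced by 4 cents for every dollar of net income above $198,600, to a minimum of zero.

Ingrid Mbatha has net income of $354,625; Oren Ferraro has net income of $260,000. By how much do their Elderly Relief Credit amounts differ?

$1,969

Ingrid ($354,625): Elderly Relief Credit: 4% of the $156,025 excess over $198,600 is $6,241 ≥ base, so the credit is $0.
Oren ($260,000): Elderly Relief Credit: 4% of the $61,400 excess over $198,600 is $2,456; credit = $4,425 − $2,456 = $1,969.
Difference: |$0 − $1,969| = $1,969.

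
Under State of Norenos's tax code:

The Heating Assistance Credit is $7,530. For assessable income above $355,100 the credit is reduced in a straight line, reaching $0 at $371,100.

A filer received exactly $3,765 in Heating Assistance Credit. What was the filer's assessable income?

$363,100

$3,765 is 3,765/7,530 of the full $7,530, so 3,765/7,530 of the $16,000 range has been used: income = $355,100 + $16,000 × 3,765/7,530 = $363,100.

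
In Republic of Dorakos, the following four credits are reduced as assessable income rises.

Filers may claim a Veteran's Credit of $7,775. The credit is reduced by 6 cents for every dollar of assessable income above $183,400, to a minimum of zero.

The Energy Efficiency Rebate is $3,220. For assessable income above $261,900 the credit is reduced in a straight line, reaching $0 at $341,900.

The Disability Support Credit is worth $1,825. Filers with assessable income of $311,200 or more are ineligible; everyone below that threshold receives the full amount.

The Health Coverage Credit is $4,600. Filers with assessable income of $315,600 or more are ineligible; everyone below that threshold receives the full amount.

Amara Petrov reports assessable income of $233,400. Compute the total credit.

Veteran's Credit: 6% of the $50,000 excess over $183,400 is $3,000; credit = $7,775 − $3,000 = $4,775.
Energy Efficiency Rebate: $233,400 is at or below the $261,900 threshold, so the full $3,220 applies.
Disability Support Credit: $233,400 is below the $311,200 cutoff, so the full $1,825 applies.
Health Coverage Credit: $233,400 is below the $315,600 cutoff, so the full $4,600 applies.
Total: $4,775 + $3,220 + $1,825 + $4,600 = $14,420.

$14,420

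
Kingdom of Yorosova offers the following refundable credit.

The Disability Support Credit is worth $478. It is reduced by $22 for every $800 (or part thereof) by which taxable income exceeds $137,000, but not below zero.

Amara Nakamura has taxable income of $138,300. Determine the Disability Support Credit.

$434

Disability Support Credit: income exceeds $137,000 by $1,300, which is 2 full-or-partial $800 increments; reduction = 2 × $22 = $44, leaving $434.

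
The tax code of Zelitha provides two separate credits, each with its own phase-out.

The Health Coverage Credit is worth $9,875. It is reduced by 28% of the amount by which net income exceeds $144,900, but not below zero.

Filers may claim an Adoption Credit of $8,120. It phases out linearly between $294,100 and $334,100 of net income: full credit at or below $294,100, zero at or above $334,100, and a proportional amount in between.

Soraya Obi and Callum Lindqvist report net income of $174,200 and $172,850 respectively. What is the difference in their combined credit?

$378

Soraya ($174,200): Health Coverage Credit: 28% of the $29,300 excess over $144,900 is $8,204; credit = $9,875 − $8,204 = $1,671. Adoption Credit: $174,200 is at or below the $294,100 threshold, so the full $8,120 applies. total $1,671 + $8,120 = $9,791
Callum ($172,850): Health Coverage Credit: 28% of the $27,950 excess over $144,900 is $7,826; credit = $9,875 − $7,826 = $2,049. Adoption Credit: $172,850 is at or below the $294,100 threshold, so the full $8,120 applies. total $2,049 + $8,120 = $10,169
Difference: |$9,791 − $10,169| = $378.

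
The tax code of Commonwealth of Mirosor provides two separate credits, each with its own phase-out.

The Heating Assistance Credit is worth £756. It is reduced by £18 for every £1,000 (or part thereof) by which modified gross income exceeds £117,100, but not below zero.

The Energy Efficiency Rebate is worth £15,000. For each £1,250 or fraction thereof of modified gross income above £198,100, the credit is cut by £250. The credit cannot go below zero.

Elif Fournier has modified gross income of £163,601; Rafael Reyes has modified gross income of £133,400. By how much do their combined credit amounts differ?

£450

Elif (£163,601): Heating Assistance Credit: income exceeds £117,100 by £46,501 → 47 increments × £18 = £846 ≥ base, so the credit is £0. Energy Efficiency Rebate: £163,601 is at or below the £198,100 threshold, so the full £15,000 applies. total £0 + £15,000 = £15,000
Rafael (£133,400): Heating Assistance Credit: income exceeds £117,100 by £16,300, which is 17 full-or-partial £1,000 increments; reduction = 17 × £18 = £306, leaving £450. Energy Efficiency Rebate: £133,400 is at or below the £198,100 threshold, so the full £15,000 applies. total £450 + £15,000 = £15,450
Difference: |£15,000 − £15,450| = £450.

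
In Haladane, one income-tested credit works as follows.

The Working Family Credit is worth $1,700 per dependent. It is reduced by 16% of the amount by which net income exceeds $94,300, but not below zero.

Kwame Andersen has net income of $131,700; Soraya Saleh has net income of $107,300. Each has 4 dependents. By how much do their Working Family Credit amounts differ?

$3,904

Kwame ($131,700): Working Family Credit: base = 4 × $1,700 = $6,800. 16% of the $37,400 excess over $94,300 is $5,984; credit = $6,800 − $5,984 = $816.
Soraya ($107,300): Working Family Credit: base = 4 × $1,700 = $6,800. 16% of the $13,000 excess over $94,300 is $2,080; credit = $6,800 − $2,080 = $4,720.
Difference: |$816 − $4,720| = $3,904.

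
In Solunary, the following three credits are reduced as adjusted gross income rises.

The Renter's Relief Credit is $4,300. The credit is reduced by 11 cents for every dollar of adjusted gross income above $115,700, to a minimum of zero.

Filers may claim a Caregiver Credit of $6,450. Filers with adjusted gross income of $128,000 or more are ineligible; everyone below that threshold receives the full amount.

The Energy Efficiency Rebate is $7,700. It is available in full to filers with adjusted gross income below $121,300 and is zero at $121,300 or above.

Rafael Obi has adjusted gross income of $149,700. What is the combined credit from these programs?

Renter's Relief Credit: 11% of the $34,000 excess over $115,700 is $3,740; credit = $4,300 − $3,740 = $560.
Caregiver Credit: $149,700 meets or exceeds the $128,000 cutoff, so the credit is $0.
Energy Efficiency Rebate: $149,700 meets or exceeds the $121,300 cutoff, so the credit is $0.
Total: $560 + $0 + $0 = $560.

$560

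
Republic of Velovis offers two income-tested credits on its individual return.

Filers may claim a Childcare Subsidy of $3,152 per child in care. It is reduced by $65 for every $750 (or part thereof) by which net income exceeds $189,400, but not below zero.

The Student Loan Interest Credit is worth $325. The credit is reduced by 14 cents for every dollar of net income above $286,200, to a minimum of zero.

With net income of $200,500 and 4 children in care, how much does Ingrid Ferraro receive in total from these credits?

$11,958

Childcare Subsidy: base = 4 × $3,152 = $12,608. income exceeds $189,400 by $11,100, which is 15 full-or-partial $750 increments; reduction = 15 × $65 = $975, leaving $11,633.
Student Loan Interest Credit: $200,500 is at or below the $286,200 threshold, so the full $325 applies.
Total: $11,633 + $325 = $11,958.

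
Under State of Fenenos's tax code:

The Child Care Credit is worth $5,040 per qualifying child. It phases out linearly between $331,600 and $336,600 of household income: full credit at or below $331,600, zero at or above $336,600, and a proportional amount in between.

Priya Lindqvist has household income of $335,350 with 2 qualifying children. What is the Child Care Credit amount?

$2,520

Child Care Credit: base = 2 × $5,040 = $10,080. $335,350 is $3,750 into a $5,000 phase-out range, leaving 1,250/5,000 of the credit: $10,080 × 1,250/5,000 = $2,520.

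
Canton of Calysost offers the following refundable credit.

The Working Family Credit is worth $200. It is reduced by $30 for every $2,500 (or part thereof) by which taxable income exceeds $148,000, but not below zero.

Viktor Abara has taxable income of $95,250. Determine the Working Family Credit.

Working Family Credit: $95,250 is at or below the $148,000 threshold, so the full $200 applies.

$200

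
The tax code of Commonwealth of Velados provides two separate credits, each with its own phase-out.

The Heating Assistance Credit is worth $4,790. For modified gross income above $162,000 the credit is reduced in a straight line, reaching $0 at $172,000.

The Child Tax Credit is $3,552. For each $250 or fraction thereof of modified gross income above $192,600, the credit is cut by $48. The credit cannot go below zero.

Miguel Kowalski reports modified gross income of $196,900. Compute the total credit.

$2,688

Heating Assistance Credit: $196,900 is at or above $172,000, so the credit is $0.
Child Tax Credit: income exceeds $192,600 by $4,300, which is 18 full-or-partial $250 increments; reduction = 18 × $48 = $864, leaving $2,688.
Total: $0 + $2,688 = $2,688.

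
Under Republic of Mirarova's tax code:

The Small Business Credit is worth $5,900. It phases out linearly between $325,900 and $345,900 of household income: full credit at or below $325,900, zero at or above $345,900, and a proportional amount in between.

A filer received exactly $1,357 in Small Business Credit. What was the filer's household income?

$1,357 is 1,357/5,900 of the full $5,900, so 4,543/5,900 of the $20,000 range has been used: income = $325,900 + $20,000 × 4,543/5,900 = $341,300.

$341,300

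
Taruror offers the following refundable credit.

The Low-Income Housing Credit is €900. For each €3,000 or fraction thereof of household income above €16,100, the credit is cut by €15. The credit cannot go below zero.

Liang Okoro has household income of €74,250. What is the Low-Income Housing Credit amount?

Low-Income Housing Credit: income exceeds €16,100 by €58,150, which is 20 full-or-partial €3,000 increments; reduction = 20 × €15 = €300, leaving €600.

€600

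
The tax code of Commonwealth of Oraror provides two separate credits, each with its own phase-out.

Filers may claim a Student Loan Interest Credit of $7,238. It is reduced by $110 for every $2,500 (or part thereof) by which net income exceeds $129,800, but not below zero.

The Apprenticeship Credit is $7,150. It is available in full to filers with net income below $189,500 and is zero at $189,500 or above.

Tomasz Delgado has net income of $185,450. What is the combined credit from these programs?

$11,858

Student Loan Interest Credit: income exceeds $129,800 by $55,650, which is 23 full-or-partial $2,500 increments; reduction = 23 × $110 = $2,530, leaving $4,708.
Apprenticeship Credit: $185,450 is below the $189,500 cutoff, so the full $7,150 applies.
Total: $4,708 + $7,150 = $11,858.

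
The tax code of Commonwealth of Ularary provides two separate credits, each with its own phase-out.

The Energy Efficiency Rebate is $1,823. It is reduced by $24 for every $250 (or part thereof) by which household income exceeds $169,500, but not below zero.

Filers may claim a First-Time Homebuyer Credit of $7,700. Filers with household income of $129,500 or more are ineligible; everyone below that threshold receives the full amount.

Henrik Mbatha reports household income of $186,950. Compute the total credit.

$143

Energy Efficiency Rebate: income exceeds $169,500 by $17,450, which is 70 full-or-partial $250 increments; reduction = 70 × $24 = $1,680, leaving $143.
First-Time Homebuyer Credit: $186,950 meets or exceeds the $129,500 cutoff, so the credit is $0.
Total: $143 + $0 = $143.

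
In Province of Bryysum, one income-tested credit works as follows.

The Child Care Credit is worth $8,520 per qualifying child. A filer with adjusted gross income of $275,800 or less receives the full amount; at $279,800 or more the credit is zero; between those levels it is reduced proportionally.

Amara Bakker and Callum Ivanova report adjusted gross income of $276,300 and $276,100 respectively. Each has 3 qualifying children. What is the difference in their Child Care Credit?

$1,278

Amara ($276,300): Child Care Credit: base = 3 × $8,520 = $25,560. $276,300 is $500 into a $4,000 phase-out range, leaving 3,500/4,000 of the credit: $25,560 × 3,500/4,000 = $22,365.
Callum ($276,100): Child Care Credit: base = 3 × $8,520 = $25,560. $276,100 is $300 into a $4,000 phase-out range, leaving 3,700/4,000 of the credit: $25,560 × 3,700/4,000 = $23,643.
Difference: |$22,365 − $23,643| = $1,278.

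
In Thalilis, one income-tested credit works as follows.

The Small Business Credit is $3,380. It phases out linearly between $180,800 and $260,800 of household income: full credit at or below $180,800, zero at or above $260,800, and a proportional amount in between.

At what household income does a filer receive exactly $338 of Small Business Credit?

$252,800

$338 is 338/3,380 of the full $3,380, so 3,042/3,380 of the $80,000 range has been used: income = $180,800 + $80,000 × 3,042/3,380 = $252,800.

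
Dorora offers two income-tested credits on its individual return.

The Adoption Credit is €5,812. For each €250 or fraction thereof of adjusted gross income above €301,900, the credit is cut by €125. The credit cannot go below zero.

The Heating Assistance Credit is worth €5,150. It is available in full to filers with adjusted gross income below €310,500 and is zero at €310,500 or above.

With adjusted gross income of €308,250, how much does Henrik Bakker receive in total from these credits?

Adoption Credit: income exceeds €301,900 by €6,350, which is 26 full-or-partial €250 increments; reduction = 26 × €125 = €3,250, leaving €2,562.
Heating Assistance Credit: €308,250 is below the €310,500 cutoff, so the full €5,150 applies.
Total: €2,562 + €5,150 = €7,712.

€7,712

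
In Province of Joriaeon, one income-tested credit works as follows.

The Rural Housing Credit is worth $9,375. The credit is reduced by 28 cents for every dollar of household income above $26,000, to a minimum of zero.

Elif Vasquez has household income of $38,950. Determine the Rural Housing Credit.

Rural Housing Credit: 28% of the $12,950 excess over $26,000 is $3,626; credit = $9,375 − $3,626 = $5,749.

$5,749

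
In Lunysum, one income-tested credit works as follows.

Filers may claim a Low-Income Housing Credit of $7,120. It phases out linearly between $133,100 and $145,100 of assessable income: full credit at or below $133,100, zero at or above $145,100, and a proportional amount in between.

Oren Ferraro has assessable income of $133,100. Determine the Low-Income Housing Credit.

Low-Income Housing Credit: $133,100 is at or below the $133,100 threshold, so the full $7,120 applies.

$7,120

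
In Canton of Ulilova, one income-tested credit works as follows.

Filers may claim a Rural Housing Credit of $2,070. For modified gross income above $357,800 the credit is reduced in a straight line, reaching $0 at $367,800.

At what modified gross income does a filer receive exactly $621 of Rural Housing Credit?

$364,800

$621 is 621/2,070 of the full $2,070, so 1,449/2,070 of the $10,000 range has been used: income = $357,800 + $10,000 × 1,449/2,070 = $364,800.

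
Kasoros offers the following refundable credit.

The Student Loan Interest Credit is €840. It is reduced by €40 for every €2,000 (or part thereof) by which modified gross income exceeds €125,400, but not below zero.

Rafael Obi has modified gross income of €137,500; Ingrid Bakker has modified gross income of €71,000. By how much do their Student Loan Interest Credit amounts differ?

Rafael (€137,500): Student Loan Interest Credit: income exceeds €125,400 by €12,100, which is 7 full-or-partial €2,000 increments; reduction = 7 × €40 = €280, leaving €560.
Ingrid (€71,000): Student Loan Interest Credit: €71,000 is at or below the €125,400 threshold, so the full €840 applies.
Difference: |€560 − €840| = €280.

€280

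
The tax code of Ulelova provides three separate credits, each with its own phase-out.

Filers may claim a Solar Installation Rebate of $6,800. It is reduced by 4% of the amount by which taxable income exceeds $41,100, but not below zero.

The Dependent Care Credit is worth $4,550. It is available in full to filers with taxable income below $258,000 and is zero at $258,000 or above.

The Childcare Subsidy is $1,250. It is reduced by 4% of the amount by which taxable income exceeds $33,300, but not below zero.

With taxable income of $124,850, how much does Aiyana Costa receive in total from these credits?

$8,000

Solar Installation Rebate: 4% of the $83,750 excess over $41,100 is $3,350; credit = $6,800 − $3,350 = $3,450.
Dependent Care Credit: $124,850 is below the $258,000 cutoff, so the full $4,550 applies.
Childcare Subsidy: 4% of the $91,550 excess over $33,300 is $3,662 ≥ base, so the credit is $0.
Total: $3,450 + $4,550 + $0 = $8,000.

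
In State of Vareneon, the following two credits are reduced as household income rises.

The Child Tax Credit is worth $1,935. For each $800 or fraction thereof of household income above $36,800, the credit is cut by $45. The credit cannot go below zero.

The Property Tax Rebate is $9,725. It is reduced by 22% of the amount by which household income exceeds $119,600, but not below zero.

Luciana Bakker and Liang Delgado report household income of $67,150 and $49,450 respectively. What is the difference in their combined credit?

$990

Luciana ($67,150): Child Tax Credit: income exceeds $36,800 by $30,350, which is 38 full-or-partial $800 increments; reduction = 38 × $45 = $1,710, leaving $225. Property Tax Rebate: $67,150 is at or below the $119,600 threshold, so the full $9,725 applies. total $225 + $9,725 = $9,950
Liang ($49,450): Child Tax Credit: income exceeds $36,800 by $12,650, which is 16 full-or-partial $800 increments; reduction = 16 × $45 = $720, leaving $1,215. Property Tax Rebate: $49,450 is at or below the $119,600 threshold, so the full $9,725 applies. total $1,215 + $9,725 = $10,940
Difference: |$9,950 − $10,940| = $990.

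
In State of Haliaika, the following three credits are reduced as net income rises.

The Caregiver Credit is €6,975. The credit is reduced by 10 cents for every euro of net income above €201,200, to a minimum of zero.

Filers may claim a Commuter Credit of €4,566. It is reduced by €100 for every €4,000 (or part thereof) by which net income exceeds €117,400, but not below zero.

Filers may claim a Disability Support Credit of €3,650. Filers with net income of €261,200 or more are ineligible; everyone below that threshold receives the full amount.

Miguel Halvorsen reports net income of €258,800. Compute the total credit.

Caregiver Credit: 10% of the €57,600 excess over €201,200 is €5,760; credit = €6,975 − €5,760 = €1,215.
Commuter Credit: income exceeds €117,400 by €141,400, which is 36 full-or-partial €4,000 increments; reduction = 36 × €100 = €3,600, leaving €966.
Disability Support Credit: €258,800 is below the €261,200 cutoff, so the full €3,650 applies.
Total: €1,215 + €966 + €3,650 = €5,831.

€5,831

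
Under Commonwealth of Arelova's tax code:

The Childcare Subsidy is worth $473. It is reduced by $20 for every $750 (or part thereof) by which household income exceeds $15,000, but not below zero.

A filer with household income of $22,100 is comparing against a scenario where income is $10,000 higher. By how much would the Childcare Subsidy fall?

$260

At $22,100 — income exceeds $15,000 by $7,100, which is 10 full-or-partial $750 increments; reduction = 10 × $20 = $200, leaving $273.
At $32,100 — income exceeds $15,000 by $17,100, which is 23 full-or-partial $750 increments; reduction = 23 × $20 = $460, leaving $13.
Lost: $273 − $13 = $260.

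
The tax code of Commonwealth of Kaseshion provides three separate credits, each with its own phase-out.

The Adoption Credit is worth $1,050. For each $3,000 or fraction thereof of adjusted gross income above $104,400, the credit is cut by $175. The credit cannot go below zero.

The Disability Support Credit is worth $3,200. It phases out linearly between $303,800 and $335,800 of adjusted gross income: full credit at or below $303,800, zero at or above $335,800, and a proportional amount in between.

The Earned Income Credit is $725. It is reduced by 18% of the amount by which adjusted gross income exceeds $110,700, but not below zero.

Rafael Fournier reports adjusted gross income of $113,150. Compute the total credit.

Adoption Credit: income exceeds $104,400 by $8,750, which is 3 full-or-partial $3,000 increments; reduction = 3 × $175 = $525, leaving $525.
Disability Support Credit: $113,150 is at or below the $303,800 threshold, so the full $3,200 applies.
Earned Income Credit: 18% of the $2,450 excess over $110,700 is $441; credit = $725 − $441 = $284.
Total: $525 + $3,200 + $284 = $4,009.

$4,009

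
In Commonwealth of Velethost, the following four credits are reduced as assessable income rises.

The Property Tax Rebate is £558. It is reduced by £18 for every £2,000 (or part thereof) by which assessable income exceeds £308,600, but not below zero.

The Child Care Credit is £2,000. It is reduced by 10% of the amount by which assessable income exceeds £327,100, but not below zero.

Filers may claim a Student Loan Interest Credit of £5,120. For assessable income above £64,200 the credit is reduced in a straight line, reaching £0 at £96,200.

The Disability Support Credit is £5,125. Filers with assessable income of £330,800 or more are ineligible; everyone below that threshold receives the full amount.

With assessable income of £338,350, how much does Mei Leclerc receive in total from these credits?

£1,163

Property Tax Rebate: income exceeds £308,600 by £29,750, which is 15 full-or-partial £2,000 increments; reduction = 15 × £18 = £270, leaving £288.
Child Care Credit: 10% of the £11,250 excess over £327,100 is £1,125; credit = £2,000 − £1,125 = £875.
Student Loan Interest Credit: £338,350 is at or above £96,200, so the credit is £0.
Disability Support Credit: £338,350 meets or exceeds the £330,800 cutoff, so the credit is £0.
Total: £288 + £875 + £0 + £0 = £1,163.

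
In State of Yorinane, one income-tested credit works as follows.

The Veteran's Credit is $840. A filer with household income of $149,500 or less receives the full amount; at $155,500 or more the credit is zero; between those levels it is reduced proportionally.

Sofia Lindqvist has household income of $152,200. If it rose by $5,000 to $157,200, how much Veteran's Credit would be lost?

At $152,200 — $152,200 is $2,700 into a $6,000 phase-out range, leaving 3,300/6,000 of the credit: $840 × 3,300/6,000 = $462.
At $157,200 — $157,200 is at or above $155,500, so the credit is $0.
Lost: $462 − $0 = $462.

$462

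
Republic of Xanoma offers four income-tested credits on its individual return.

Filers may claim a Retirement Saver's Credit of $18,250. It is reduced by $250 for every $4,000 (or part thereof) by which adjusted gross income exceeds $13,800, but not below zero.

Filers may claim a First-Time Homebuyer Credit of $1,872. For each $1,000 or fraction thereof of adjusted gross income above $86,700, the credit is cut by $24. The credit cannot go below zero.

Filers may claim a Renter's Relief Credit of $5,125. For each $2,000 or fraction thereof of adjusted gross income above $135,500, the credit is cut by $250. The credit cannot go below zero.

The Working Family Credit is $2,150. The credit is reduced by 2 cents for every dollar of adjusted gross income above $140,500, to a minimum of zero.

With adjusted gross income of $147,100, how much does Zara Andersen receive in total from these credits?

Retirement Saver's Credit: income exceeds $13,800 by $133,300, which is 34 full-or-partial $4,000 increments; reduction = 34 × $250 = $8,500, leaving $9,750.
First-Time Homebuyer Credit: income exceeds $86,700 by $60,400, which is 61 full-or-partial $1,000 increments; reduction = 61 × $24 = $1,464, leaving $408.
Renter's Relief Credit: income exceeds $135,500 by $11,600, which is 6 full-or-partial $2,000 increments; reduction = 6 × $250 = $1,500, leaving $3,625.
Working Family Credit: 2% of the $6,600 excess over $140,500 is $132; credit = $2,150 − $132 = $2,018.
Total: $9,750 + $408 + $3,625 + $2,018 = $15,801.

$15,801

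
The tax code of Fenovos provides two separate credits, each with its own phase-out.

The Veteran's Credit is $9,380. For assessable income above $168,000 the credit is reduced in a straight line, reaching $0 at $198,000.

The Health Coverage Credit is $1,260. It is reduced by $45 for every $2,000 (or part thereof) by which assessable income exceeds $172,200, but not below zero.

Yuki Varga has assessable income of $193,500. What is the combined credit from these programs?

$2,172

Veteran's Credit: $193,500 is $25,500 into a $30,000 phase-out range, leaving 4,500/30,000 of the credit: $9,380 × 4,500/30,000 = $1,407.
Health Coverage Credit: income exceeds $172,200 by $21,300, which is 11 full-or-partial $2,000 increments; reduction = 11 × $45 = $495, leaving $765.
Total: $1,407 + $765 = $2,172.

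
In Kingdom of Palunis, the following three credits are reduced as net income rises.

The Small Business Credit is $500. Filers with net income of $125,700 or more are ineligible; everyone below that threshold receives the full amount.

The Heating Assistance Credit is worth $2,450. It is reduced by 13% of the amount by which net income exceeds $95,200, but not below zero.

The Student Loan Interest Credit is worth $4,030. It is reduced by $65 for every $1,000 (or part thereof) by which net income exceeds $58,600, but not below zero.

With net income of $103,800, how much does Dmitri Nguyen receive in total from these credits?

$2,872

Small Business Credit: $103,800 is below the $125,700 cutoff, so the full $500 applies.
Heating Assistance Credit: 13% of the $8,600 excess over $95,200 is $1,118; credit = $2,450 − $1,118 = $1,332.
Student Loan Interest Credit: income exceeds $58,600 by $45,200, which is 46 full-or-partial $1,000 increments; reduction = 46 × $65 = $2,990, leaving $1,040.
Total: $500 + $1,332 + $1,040 = $2,872.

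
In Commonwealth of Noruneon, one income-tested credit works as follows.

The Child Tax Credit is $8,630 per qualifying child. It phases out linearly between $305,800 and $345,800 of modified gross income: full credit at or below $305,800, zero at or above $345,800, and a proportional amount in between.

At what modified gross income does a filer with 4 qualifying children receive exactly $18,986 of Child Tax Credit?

Full credit = 4 × $8,630 = $34,520.
$18,986 is 18,986/34,520 of the full $34,520, so 15,534/34,520 of the $40,000 range has been used: income = $305,800 + $40,000 × 15,534/34,520 = $323,800.

$323,800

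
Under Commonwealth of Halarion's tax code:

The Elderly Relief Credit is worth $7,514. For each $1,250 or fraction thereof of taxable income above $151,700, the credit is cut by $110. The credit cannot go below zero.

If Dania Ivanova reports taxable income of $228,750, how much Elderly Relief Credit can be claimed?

Elderly Relief Credit: income exceeds $151,700 by $77,050, which is 62 full-or-partial $1,250 increments; reduction = 62 × $110 = $6,820, leaving $694.

$694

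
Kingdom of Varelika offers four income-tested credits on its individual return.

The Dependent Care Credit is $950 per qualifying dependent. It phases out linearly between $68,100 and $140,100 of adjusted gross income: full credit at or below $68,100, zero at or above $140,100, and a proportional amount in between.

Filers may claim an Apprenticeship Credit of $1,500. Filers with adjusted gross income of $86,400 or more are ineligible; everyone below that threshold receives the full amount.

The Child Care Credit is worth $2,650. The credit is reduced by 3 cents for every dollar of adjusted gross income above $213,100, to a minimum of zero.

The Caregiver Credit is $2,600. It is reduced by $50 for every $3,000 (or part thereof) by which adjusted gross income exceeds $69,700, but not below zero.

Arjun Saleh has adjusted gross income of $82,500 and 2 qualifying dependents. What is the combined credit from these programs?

$8,020

Dependent Care Credit: base = 2 × $950 = $1,900. $82,500 is $14,400 into a $72,000 phase-out range, leaving 57,600/72,000 of the credit: $1,900 × 57,600/72,000 = $1,520.
Apprenticeship Credit: $82,500 is below the $86,400 cutoff, so the full $1,500 applies.
Child Care Credit: $82,500 is at or below the $213,100 threshold, so the full $2,650 applies.
Caregiver Credit: income exceeds $69,700 by $12,800, which is 5 full-or-partial $3,000 increments; reduction = 5 × $50 = $250, leaving $2,350.
Total: $1,520 + $1,500 + $2,650 + $2,350 = $8,020.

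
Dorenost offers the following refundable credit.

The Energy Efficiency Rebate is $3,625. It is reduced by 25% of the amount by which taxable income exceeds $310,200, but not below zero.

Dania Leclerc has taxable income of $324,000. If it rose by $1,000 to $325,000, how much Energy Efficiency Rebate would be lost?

At $324,000 — 25% of the $13,800 excess over $310,200 is $3,450; credit = $3,625 − $3,450 = $175.
At $325,000 — 25% of the $14,800 excess over $310,200 is $3,700 ≥ base, so the credit is $0.
Lost: $175 − $0 = $175.

$175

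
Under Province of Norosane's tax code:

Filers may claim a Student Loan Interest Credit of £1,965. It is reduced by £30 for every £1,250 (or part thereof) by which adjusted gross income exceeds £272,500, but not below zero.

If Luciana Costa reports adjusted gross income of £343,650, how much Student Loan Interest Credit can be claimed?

Student Loan Interest Credit: income exceeds £272,500 by £71,150, which is 57 full-or-partial £1,250 increments; reduction = 57 × £30 = £1,710, leaving £255.

£255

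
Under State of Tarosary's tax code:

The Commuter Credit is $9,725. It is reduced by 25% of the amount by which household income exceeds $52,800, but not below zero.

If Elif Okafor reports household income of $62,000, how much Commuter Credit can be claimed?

Commuter Credit: 25% of the $9,200 excess over $52,800 is $2,300; credit = $9,725 − $2,300 = $7,425.

$7,425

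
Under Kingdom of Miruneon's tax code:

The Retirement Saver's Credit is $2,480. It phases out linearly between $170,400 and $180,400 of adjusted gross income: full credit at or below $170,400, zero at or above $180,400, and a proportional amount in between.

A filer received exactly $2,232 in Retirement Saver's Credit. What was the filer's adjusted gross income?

$171,400

$2,232 is 2,232/2,480 of the full $2,480, so 248/2,480 of the $10,000 range has been used: income = $170,400 + $10,000 × 248/2,480 = $171,400.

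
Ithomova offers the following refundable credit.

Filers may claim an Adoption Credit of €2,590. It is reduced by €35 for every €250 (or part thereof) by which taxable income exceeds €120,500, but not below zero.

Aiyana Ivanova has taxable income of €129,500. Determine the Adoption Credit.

Adoption Credit: income exceeds €120,500 by €9,000, which is 36 full-or-partial €250 increments; reduction = 36 × €35 = €1,260, leaving €1,330.

€1,330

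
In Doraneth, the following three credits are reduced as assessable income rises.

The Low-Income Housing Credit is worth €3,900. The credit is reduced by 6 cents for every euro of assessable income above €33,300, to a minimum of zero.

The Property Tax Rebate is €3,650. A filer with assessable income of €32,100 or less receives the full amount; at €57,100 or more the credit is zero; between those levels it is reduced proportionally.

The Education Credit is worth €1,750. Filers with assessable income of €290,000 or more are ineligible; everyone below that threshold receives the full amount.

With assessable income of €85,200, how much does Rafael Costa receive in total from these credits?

Low-Income Housing Credit: 6% of the €51,900 excess over €33,300 is €3,114; credit = €3,900 − €3,114 = €786.
Property Tax Rebate: €85,200 is at or above €57,100, so the credit is €0.
Education Credit: €85,200 is below the €290,000 cutoff, so the full €1,750 applies.
Total: €786 + €0 + €1,750 = €2,536.

€2,536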